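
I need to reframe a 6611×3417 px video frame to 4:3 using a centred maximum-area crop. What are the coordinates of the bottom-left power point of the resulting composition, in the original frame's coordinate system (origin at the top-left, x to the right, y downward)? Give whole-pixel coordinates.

6611/3417 > 4/3, so the 4:3 crop keeps the full height 3417 and trims width to 3417 × 4/3 = 4556.00 px.
Left offset = (6611 − 4556.00)/2 = 1027.50 px; top offset = 0.
Bottom-left is one-third across and two-thirds down within the crop:
x = 1027.50 + 1 × 4556.00/3 ≈ 2546; y = 0.00 + 2 × 3417.00/3 ≈ 2278.

x = 2546 px, y = 2278 px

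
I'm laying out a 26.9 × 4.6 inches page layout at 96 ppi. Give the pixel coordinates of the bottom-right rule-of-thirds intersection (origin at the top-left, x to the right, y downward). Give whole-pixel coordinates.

In pixels the canvas is 26.9 × 96 = 2582.4 wide and 4.6 × 96 = 441.6 tall.
The bottom-right point is two-thirds across and two-thirds down:
x = 2 × 2582.4/3 ≈ 1722; y = 2 × 441.6/3 ≈ 294.

(1722, 294)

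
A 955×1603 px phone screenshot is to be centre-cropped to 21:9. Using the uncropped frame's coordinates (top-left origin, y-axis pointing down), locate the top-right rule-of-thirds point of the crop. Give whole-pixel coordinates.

(637, 733)

955/1603 < 21/9, so the 21:9 crop keeps the full width 955 and trims height to 955 × 9/21 = 409.29 px.
Top offset = (1603 − 409.29)/2 = 596.86 px; left offset = 0.
Top-right is two-thirds across and one-third down within the crop:
x = 0.00 + 2 × 955.00/3 ≈ 637; y = 596.86 + 1 × 409.29/3 ≈ 733.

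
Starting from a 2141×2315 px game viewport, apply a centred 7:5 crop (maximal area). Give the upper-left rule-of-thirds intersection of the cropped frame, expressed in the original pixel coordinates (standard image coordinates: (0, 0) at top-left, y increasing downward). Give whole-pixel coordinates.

2141/2315 < 7/5, so the 7:5 crop keeps the full width 2141 and trims height to 2141 × 5/7 = 1529.29 px.
Top offset = (2315 − 1529.29)/2 = 392.86 px; left offset = 0.
Upper-left is one-third across and one-third down within the crop:
x = 0.00 + 1 × 2141.00/3 ≈ 714; y = 392.86 + 1 × 1529.29/3 ≈ 903.

x = 714 px, y = 903 px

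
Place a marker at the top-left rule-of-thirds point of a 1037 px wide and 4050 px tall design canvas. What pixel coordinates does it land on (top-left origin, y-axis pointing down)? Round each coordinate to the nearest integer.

x = 346 px, y = 1350 px

The top-left point sits one-third of the way across and one-third of the way down.
x = 1 × 1037/3 ≈ 346; y = 1 × 4050/3 ≈ 1350.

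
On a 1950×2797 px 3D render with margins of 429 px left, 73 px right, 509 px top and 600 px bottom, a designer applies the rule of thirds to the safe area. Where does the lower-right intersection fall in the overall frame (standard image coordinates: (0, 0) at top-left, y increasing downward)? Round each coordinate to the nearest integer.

Content width = 1950 − 429 − 73 = 1448 px; content height = 2797 − 509 − 600 = 1688 px.
Lower-right is two-thirds across and two-thirds down within the safe area.
x = 429 + 2 × 1448/3 = 429 + 965.33 ≈ 1394
y = 509 + 2 × 1688/3 = 509 + 1125.33 ≈ 1634

x = 1394 px, y = 1634 px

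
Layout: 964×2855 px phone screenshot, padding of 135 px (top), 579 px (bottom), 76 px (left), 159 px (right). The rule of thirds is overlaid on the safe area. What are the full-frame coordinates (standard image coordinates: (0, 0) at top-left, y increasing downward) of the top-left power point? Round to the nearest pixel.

Content width = 964 − 76 − 159 = 729 px; content height = 2855 − 135 − 579 = 2141 px.
Top-left is one-third across and one-third down within the safe area.
x = 76 + 1 × 729/3 = 76 + 243.00 ≈ 319
y = 135 + 1 × 2141/3 = 135 + 713.67 ≈ 849

(319, 849)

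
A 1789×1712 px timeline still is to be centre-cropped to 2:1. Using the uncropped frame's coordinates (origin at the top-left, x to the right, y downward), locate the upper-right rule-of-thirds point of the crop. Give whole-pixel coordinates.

(1193, 707)

1789/1712 < 2/1, so the 2:1 crop keeps the full width 1789 and trims height to 1789 × 1/2 = 894.50 px.
Top offset = (1712 − 894.50)/2 = 408.75 px; left offset = 0.
Upper-right is two-thirds across and one-third down within the crop:
x = 0.00 + 2 × 1789.00/3 ≈ 1193; y = 408.75 + 1 × 894.50/3 ≈ 707.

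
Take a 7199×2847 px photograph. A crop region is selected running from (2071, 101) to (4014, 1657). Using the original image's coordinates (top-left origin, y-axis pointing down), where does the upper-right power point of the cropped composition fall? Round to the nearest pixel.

Crop width = 4014 − 2071 = 1943 px; one third is 647.67 px.
Crop height = 1657 − 101 = 1556 px; one third is 518.67 px.
The upper-right point is two-thirds across and one-third down within the crop:
x = 2071 + 2 × 647.67 ≈ 3366; y = 101 + 1 × 518.67 ≈ 620.

x = 3366 px, y = 620 px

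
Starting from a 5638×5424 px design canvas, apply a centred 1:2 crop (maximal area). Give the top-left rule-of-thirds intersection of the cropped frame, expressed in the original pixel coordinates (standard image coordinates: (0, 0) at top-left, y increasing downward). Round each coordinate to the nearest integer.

x = 2367 px, y = 1808 px

5638/5424 > 1/2, so the 1:2 crop keeps the full height 5424 and trims width to 5424 × 1/2 = 2712.00 px.
Left offset = (5638 − 2712.00)/2 = 1463.00 px; top offset = 0.
Top-left is one-third across and one-third down within the crop:
x = 1463.00 + 1 × 2712.00/3 ≈ 2367; y = 0.00 + 1 × 5424.00/3 ≈ 1808.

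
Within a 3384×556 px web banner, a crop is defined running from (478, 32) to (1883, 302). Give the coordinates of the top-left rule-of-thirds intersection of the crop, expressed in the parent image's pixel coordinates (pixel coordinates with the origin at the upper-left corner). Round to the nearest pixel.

x = 946 px, y = 122 px

Crop width = 1883 − 478 = 1405 px; one third is 468.33 px.
Crop height = 302 − 32 = 270 px; one third is 90.00 px.
The top-left point is one-third across and one-third down within the crop:
x = 478 + 1 × 468.33 ≈ 946; y = 32 + 1 × 90.00 ≈ 122.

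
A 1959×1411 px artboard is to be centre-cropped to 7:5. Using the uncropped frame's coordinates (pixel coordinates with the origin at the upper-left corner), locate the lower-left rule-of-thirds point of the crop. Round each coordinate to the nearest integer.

(653, 939)

1959/1411 < 7/5, so the 7:5 crop keeps the full width 1959 and trims height to 1959 × 5/7 = 1399.29 px.
Top offset = (1411 − 1399.29)/2 = 5.86 px; left offset = 0.
Lower-left is one-third across and two-thirds down within the crop:
x = 0.00 + 1 × 1959.00/3 ≈ 653; y = 5.86 + 2 × 1399.29/3 ≈ 939.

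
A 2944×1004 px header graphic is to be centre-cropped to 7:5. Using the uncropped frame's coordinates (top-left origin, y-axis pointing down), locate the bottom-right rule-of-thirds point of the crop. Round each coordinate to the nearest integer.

2944/1004 > 7/5, so the 7:5 crop keeps the full height 1004 and trims width to 1004 × 7/5 = 1405.60 px.
Left offset = (2944 − 1405.60)/2 = 769.20 px; top offset = 0.
Bottom-right is two-thirds across and two-thirds down within the crop:
x = 769.20 + 2 × 1405.60/3 ≈ 1706; y = 0.00 + 2 × 1004.00/3 ≈ 669.

(1706, 669)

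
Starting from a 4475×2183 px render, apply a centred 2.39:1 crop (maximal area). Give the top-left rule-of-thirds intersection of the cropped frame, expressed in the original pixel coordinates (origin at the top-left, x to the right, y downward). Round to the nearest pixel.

(1492, 779)

4475/2183 < 2.39/1, so the 2.39:1 crop keeps the full width 4475 and trims height to 4475 × 1/2.39 = 1872.38 px.
Top offset = (2183 − 1872.38)/2 = 155.31 px; left offset = 0.
Top-left is one-third across and one-third down within the crop:
x = 0.00 + 1 × 4475.00/3 ≈ 1492; y = 155.31 + 1 × 1872.38/3 ≈ 779.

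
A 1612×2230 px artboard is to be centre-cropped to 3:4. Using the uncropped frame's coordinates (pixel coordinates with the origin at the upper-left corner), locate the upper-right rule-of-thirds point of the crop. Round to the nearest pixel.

1612/2230 < 3/4, so the 3:4 crop keeps the full width 1612 and trims height to 1612 × 4/3 = 2149.33 px.
Top offset = (2230 − 2149.33)/2 = 40.33 px; left offset = 0.
Upper-right is two-thirds across and one-third down within the crop:
x = 0.00 + 2 × 1612.00/3 ≈ 1075; y = 40.33 + 1 × 2149.33/3 ≈ 757.

(1075, 757)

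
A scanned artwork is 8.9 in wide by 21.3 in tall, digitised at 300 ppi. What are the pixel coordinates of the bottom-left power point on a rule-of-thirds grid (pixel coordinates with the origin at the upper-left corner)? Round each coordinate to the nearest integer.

In pixels the canvas is 8.9 × 300 = 2670 wide and 21.3 × 300 = 6390 tall.
The bottom-left point is one-third across and two-thirds down:
x = 1 × 2670/3 ≈ 890; y = 2 × 6390/3 ≈ 4260.

x = 890 px, y = 4260 px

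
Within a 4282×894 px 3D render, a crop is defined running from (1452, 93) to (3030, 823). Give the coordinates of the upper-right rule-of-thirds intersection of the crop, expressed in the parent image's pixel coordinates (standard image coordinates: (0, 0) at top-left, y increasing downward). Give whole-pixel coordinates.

Crop width = 3030 − 1452 = 1578 px; one third is 526.00 px.
Crop height = 823 − 93 = 730 px; one third is 243.33 px.
The upper-right point is two-thirds across and one-third down within the crop:
x = 1452 + 2 × 526.00 ≈ 2504; y = 93 + 1 × 243.33 ≈ 336.

(2504, 336)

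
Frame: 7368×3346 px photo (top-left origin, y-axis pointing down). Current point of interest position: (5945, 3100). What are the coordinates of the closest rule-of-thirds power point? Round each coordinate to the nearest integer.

Third lines: x ∈ {2456, 4912}, y ∈ {1115, 2231}.
5945 is closer to x = 4912; 3100 is closer to y = 2231.
So the nearest intersection is the lower-right power point.

x = 4912 px, y = 2231 px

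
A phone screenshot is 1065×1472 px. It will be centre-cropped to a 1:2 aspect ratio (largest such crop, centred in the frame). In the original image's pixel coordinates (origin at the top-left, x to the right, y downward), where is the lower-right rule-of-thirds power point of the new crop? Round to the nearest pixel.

x = 655 px, y = 981 px

1065/1472 > 1/2, so the 1:2 crop keeps the full height 1472 and trims width to 1472 × 1/2 = 736.00 px.
Left offset = (1065 − 736.00)/2 = 164.50 px; top offset = 0.
Lower-right is two-thirds across and two-thirds down within the crop:
x = 164.50 + 2 × 736.00/3 ≈ 655; y = 0.00 + 2 × 1472.00/3 ≈ 981.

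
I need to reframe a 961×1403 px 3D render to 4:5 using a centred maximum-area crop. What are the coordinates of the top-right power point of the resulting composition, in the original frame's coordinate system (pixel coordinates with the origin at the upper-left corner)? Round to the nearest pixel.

961/1403 < 4/5, so the 4:5 crop keeps the full width 961 and trims height to 961 × 5/4 = 1201.25 px.
Top offset = (1403 − 1201.25)/2 = 100.88 px; left offset = 0.
Top-right is two-thirds across and one-third down within the crop:
x = 0.00 + 2 × 961.00/3 ≈ 641; y = 100.88 + 1 × 1201.25/3 ≈ 501.

x = 641 px, y = 501 px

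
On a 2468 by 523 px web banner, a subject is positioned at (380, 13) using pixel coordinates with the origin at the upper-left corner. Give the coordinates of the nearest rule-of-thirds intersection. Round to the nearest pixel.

(823, 174)

Third lines: x ∈ {823, 1645}, y ∈ {174, 349}.
380 is closer to x = 823; 13 is closer to y = 174.
So the nearest intersection is the upper-left power point.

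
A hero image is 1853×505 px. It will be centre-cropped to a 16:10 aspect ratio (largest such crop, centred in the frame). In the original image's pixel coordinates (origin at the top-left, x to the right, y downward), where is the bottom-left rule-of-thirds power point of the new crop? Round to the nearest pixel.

1853/505 > 16/10, so the 16:10 crop keeps the full height 505 and trims width to 505 × 16/10 = 808.00 px.
Left offset = (1853 − 808.00)/2 = 522.50 px; top offset = 0.
Bottom-left is one-third across and two-thirds down within the crop:
x = 522.50 + 1 × 808.00/3 ≈ 792; y = 0.00 + 2 × 505.00/3 ≈ 337.

x = 792 px, y = 337 px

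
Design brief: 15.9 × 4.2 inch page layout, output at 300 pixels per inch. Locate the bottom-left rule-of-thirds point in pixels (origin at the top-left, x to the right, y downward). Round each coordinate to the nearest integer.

In pixels the canvas is 15.9 × 300 = 4770 wide and 4.2 × 300 = 1260 tall.
The bottom-left point is one-third across and two-thirds down:
x = 1 × 4770/3 ≈ 1590; y = 2 × 1260/3 ≈ 840.

x = 1590 px, y = 840 px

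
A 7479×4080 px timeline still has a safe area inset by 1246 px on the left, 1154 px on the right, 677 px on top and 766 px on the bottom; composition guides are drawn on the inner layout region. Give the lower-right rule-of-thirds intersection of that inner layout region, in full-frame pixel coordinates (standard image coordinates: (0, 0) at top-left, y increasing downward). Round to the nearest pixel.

Content width = 7479 − 1246 − 1154 = 5079 px; content height = 4080 − 677 − 766 = 2637 px.
Lower-right is two-thirds across and two-thirds down within the inner layout region.
x = 1246 + 2 × 5079/3 = 1246 + 3386.00 ≈ 4632
y = 677 + 2 × 2637/3 = 677 + 1758.00 ≈ 2435

(4632, 2435)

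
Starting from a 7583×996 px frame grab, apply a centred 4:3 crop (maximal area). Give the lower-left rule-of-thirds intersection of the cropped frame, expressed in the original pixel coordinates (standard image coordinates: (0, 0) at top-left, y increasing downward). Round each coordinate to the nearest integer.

7583/996 > 4/3, so the 4:3 crop keeps the full height 996 and trims width to 996 × 4/3 = 1328.00 px.
Left offset = (7583 − 1328.00)/2 = 3127.50 px; top offset = 0.
Lower-left is one-third across and two-thirds down within the crop:
x = 3127.50 + 1 × 1328.00/3 ≈ 3570; y = 0.00 + 2 × 996.00/3 ≈ 664.

x = 3570 px, y = 664 px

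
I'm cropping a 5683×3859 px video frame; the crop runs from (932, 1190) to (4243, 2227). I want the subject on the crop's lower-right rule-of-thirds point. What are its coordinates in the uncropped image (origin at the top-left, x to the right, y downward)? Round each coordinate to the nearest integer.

Crop width = 4243 − 932 = 3311 px; one third is 1103.67 px.
Crop height = 2227 − 1190 = 1037 px; one third is 345.67 px.
The lower-right point is two-thirds across and two-thirds down within the crop:
x = 932 + 2 × 1103.67 ≈ 3139; y = 1190 + 2 × 345.67 ≈ 1881.

(3139, 1881)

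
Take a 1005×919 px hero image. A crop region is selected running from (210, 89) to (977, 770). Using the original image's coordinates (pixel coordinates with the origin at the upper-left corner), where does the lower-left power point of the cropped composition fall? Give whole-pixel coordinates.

x = 466 px, y = 543 px

Crop width = 977 − 210 = 767 px; one third is 255.67 px.
Crop height = 770 − 89 = 681 px; one third is 227.00 px.
The lower-left point is one-third across and two-thirds down within the crop:
x = 210 + 1 × 255.67 ≈ 466; y = 89 + 2 × 227.00 ≈ 543.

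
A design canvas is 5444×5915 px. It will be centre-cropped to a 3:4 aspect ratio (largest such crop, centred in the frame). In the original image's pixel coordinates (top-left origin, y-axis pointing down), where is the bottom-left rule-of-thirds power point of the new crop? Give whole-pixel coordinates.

5444/5915 > 3/4, so the 3:4 crop keeps the full height 5915 and trims width to 5915 × 3/4 = 4436.25 px.
Left offset = (5444 − 4436.25)/2 = 503.88 px; top offset = 0.
Bottom-left is one-third across and two-thirds down within the crop:
x = 503.88 + 1 × 4436.25/3 ≈ 1983; y = 0.00 + 2 × 5915.00/3 ≈ 3943.

x = 1983 px, y = 3943 px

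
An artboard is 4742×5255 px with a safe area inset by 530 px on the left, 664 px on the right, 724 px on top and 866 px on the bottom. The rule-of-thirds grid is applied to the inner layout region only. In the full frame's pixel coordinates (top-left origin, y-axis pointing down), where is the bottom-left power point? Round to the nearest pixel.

Content width = 4742 − 530 − 664 = 3548 px; content height = 5255 − 724 − 866 = 3665 px.
Bottom-left is one-third across and two-thirds down within the inner layout region.
x = 530 + 1 × 3548/3 = 530 + 1182.67 ≈ 1713
y = 724 + 2 × 3665/3 = 724 + 2443.33 ≈ 3167

x = 1713 px, y = 3167 px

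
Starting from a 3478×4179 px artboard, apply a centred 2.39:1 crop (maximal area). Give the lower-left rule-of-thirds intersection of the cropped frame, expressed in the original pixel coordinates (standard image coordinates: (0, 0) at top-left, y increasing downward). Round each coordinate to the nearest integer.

3478/4179 < 2.39/1, so the 2.39:1 crop keeps the full width 3478 and trims height to 3478 × 1/2.39 = 1455.23 px.
Top offset = (4179 − 1455.23)/2 = 1361.88 px; left offset = 0.
Lower-left is one-third across and two-thirds down within the crop:
x = 0.00 + 1 × 3478.00/3 ≈ 1159; y = 1361.88 + 2 × 1455.23/3 ≈ 2332.

(1159, 2332)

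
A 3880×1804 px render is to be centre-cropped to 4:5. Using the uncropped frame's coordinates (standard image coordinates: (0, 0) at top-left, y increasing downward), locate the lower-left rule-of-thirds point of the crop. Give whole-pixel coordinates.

x = 1699 px, y = 1203 px

3880/1804 > 4/5, so the 4:5 crop keeps the full height 1804 and trims width to 1804 × 4/5 = 1443.20 px.
Left offset = (3880 − 1443.20)/2 = 1218.40 px; top offset = 0.
Lower-left is one-third across and two-thirds down within the crop:
x = 1218.40 + 1 × 1443.20/3 ≈ 1699; y = 0.00 + 2 × 1804.00/3 ≈ 1203.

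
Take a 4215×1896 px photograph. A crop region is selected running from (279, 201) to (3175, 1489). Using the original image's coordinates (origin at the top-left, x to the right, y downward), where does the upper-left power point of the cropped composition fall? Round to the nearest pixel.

(1244, 630)

Crop width = 3175 − 279 = 2896 px; one third is 965.33 px.
Crop height = 1489 − 201 = 1288 px; one third is 429.33 px.
The upper-left point is one-third across and one-third down within the crop:
x = 279 + 1 × 965.33 ≈ 1244; y = 201 + 1 × 429.33 ≈ 630.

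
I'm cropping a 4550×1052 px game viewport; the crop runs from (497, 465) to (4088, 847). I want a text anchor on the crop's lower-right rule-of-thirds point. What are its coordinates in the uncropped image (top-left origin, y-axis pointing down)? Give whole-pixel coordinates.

Crop width = 4088 − 497 = 3591 px; one third is 1197.00 px.
Crop height = 847 − 465 = 382 px; one third is 127.33 px.
The lower-right point is two-thirds across and two-thirds down within the crop:
x = 497 + 2 × 1197.00 ≈ 2891; y = 465 + 2 × 127.33 ≈ 720.

(2891, 720)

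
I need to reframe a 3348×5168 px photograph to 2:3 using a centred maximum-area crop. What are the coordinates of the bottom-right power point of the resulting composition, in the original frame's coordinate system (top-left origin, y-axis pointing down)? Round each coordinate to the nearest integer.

3348/5168 < 2/3, so the 2:3 crop keeps the full width 3348 and trims height to 3348 × 3/2 = 5022.00 px.
Top offset = (5168 − 5022.00)/2 = 73.00 px; left offset = 0.
Bottom-right is two-thirds across and two-thirds down within the crop:
x = 0.00 + 2 × 3348.00/3 ≈ 2232; y = 73.00 + 2 × 5022.00/3 ≈ 3421.

x = 2232 px, y = 3421 px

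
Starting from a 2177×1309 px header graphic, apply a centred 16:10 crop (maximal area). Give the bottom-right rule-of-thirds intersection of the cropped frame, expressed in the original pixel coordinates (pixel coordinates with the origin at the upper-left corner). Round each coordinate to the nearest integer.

(1438, 873)

2177/1309 > 16/10, so the 16:10 crop keeps the full height 1309 and trims width to 1309 × 16/10 = 2094.40 px.
Left offset = (2177 − 2094.40)/2 = 41.30 px; top offset = 0.
Bottom-right is two-thirds across and two-thirds down within the crop:
x = 41.30 + 2 × 2094.40/3 ≈ 1438; y = 0.00 + 2 × 1309.00/3 ≈ 873.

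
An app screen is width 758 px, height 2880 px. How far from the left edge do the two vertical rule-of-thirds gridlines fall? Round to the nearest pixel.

253 px and 505 px

758 / 3 = 252.67, so the vertical lines sit at one and two thirds of 758.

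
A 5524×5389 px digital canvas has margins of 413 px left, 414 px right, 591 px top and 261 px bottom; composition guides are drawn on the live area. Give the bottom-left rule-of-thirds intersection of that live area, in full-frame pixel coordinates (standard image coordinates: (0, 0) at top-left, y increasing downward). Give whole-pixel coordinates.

Content width = 5524 − 413 − 414 = 4697 px; content height = 5389 − 591 − 261 = 4537 px.
Bottom-left is one-third across and two-thirds down within the live area.
x = 413 + 1 × 4697/3 = 413 + 1565.67 ≈ 1979
y = 591 + 2 × 4537/3 = 591 + 3024.67 ≈ 3616

(1979, 3616)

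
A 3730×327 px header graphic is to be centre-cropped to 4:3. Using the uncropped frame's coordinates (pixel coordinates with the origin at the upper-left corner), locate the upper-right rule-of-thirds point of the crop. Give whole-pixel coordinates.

(1938, 109)

3730/327 > 4/3, so the 4:3 crop keeps the full height 327 and trims width to 327 × 4/3 = 436.00 px.
Left offset = (3730 − 436.00)/2 = 1647.00 px; top offset = 0.
Upper-right is two-thirds across and one-third down within the crop:
x = 1647.00 + 2 × 436.00/3 ≈ 1938; y = 0.00 + 1 × 327.00/3 ≈ 109.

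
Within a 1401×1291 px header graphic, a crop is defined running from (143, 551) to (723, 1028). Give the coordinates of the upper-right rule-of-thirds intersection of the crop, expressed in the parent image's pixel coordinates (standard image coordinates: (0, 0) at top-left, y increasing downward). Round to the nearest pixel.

Crop width = 723 − 143 = 580 px; one third is 193.33 px.
Crop height = 1028 − 551 = 477 px; one third is 159.00 px.
The upper-right point is two-thirds across and one-third down within the crop:
x = 143 + 2 × 193.33 ≈ 530; y = 551 + 1 × 159.00 ≈ 710.

(530, 710)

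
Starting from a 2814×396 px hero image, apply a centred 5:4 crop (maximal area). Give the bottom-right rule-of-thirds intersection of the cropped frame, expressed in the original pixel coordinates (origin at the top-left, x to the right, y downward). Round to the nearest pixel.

2814/396 > 5/4, so the 5:4 crop keeps the full height 396 and trims width to 396 × 5/4 = 495.00 px.
Left offset = (2814 − 495.00)/2 = 1159.50 px; top offset = 0.
Bottom-right is two-thirds across and two-thirds down within the crop:
x = 1159.50 + 2 × 495.00/3 ≈ 1490; y = 0.00 + 2 × 396.00/3 ≈ 264.

x = 1490 px, y = 264 px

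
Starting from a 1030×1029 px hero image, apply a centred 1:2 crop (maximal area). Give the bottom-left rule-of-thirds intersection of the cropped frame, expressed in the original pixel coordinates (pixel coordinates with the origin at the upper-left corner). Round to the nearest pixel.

(429, 686)

1030/1029 > 1/2, so the 1:2 crop keeps the full height 1029 and trims width to 1029 × 1/2 = 514.50 px.
Left offset = (1030 − 514.50)/2 = 257.75 px; top offset = 0.
Bottom-left is one-third across and two-thirds down within the crop:
x = 257.75 + 1 × 514.50/3 ≈ 429; y = 0.00 + 2 × 1029.00/3 ≈ 686.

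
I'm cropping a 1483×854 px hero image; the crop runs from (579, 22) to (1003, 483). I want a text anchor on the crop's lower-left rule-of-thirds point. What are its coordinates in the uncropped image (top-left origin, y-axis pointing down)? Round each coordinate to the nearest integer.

Crop width = 1003 − 579 = 424 px; one third is 141.33 px.
Crop height = 483 − 22 = 461 px; one third is 153.67 px.
The lower-left point is one-third across and two-thirds down within the crop:
x = 579 + 1 × 141.33 ≈ 720; y = 22 + 2 × 153.67 ≈ 329.

(720, 329)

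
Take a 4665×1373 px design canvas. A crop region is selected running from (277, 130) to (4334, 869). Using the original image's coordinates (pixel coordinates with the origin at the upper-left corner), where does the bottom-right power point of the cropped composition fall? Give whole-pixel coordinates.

Crop width = 4334 − 277 = 4057 px; one third is 1352.33 px.
Crop height = 869 − 130 = 739 px; one third is 246.33 px.
The bottom-right point is two-thirds across and two-thirds down within the crop:
x = 277 + 2 × 1352.33 ≈ 2982; y = 130 + 2 × 246.33 ≈ 623.

(2982, 623)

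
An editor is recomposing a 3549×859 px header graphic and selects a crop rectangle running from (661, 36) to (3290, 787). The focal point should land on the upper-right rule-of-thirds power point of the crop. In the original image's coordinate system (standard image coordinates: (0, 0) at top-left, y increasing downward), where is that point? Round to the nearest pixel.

Crop width = 3290 − 661 = 2629 px; one third is 876.33 px.
Crop height = 787 − 36 = 751 px; one third is 250.33 px.
The upper-right point is two-thirds across and one-third down within the crop:
x = 661 + 2 × 876.33 ≈ 2414; y = 36 + 1 × 250.33 ≈ 286.

(2414, 286)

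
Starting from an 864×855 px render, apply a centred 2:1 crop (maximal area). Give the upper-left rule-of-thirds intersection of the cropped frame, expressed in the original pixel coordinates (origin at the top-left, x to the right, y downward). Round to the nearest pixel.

(288, 356)

864/855 < 2/1, so the 2:1 crop keeps the full width 864 and trims height to 864 × 1/2 = 432.00 px.
Top offset = (855 − 432.00)/2 = 211.50 px; left offset = 0.
Upper-left is one-third across and one-third down within the crop:
x = 0.00 + 1 × 864.00/3 ≈ 288; y = 211.50 + 1 × 432.00/3 ≈ 356.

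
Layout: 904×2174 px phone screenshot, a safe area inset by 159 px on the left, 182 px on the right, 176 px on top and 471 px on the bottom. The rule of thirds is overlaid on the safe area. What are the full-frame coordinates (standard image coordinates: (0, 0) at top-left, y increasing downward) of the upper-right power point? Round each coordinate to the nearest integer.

(534, 685)

Content width = 904 − 159 − 182 = 563 px; content height = 2174 − 176 − 471 = 1527 px.
Upper-right is two-thirds across and one-third down within the safe area.
x = 159 + 2 × 563/3 = 159 + 375.33 ≈ 534
y = 176 + 1 × 1527/3 = 176 + 509.00 ≈ 685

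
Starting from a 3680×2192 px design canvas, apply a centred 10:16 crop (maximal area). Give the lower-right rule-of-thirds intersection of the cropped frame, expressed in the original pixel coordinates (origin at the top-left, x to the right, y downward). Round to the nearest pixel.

3680/2192 > 10/16, so the 10:16 crop keeps the full height 2192 and trims width to 2192 × 10/16 = 1370.00 px.
Left offset = (3680 − 1370.00)/2 = 1155.00 px; top offset = 0.
Lower-right is two-thirds across and two-thirds down within the crop:
x = 1155.00 + 2 × 1370.00/3 ≈ 2068; y = 0.00 + 2 × 2192.00/3 ≈ 1461.

(2068, 1461)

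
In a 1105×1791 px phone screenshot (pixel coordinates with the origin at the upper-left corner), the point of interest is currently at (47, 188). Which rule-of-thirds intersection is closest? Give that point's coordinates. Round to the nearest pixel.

(368, 597)

Third lines: x ∈ {368, 737}, y ∈ {597, 1194}.
47 is closer to x = 368; 188 is closer to y = 597.
So the nearest intersection is the upper-left power point.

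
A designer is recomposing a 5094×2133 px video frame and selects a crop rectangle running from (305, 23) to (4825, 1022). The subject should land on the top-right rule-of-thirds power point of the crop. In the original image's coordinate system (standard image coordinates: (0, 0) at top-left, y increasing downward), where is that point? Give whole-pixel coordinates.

Crop width = 4825 − 305 = 4520 px; one third is 1506.67 px.
Crop height = 1022 − 23 = 999 px; one third is 333.00 px.
The top-right point is two-thirds across and one-third down within the crop:
x = 305 + 2 × 1506.67 ≈ 3318; y = 23 + 1 × 333.00 ≈ 356.

(3318, 356)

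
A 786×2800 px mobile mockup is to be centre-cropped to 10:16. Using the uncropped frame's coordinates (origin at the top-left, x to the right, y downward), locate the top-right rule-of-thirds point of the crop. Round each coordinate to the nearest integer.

786/2800 < 10/16, so the 10:16 crop keeps the full width 786 and trims height to 786 × 16/10 = 1257.60 px.
Top offset = (2800 − 1257.60)/2 = 771.20 px; left offset = 0.
Top-right is two-thirds across and one-third down within the crop:
x = 0.00 + 2 × 786.00/3 ≈ 524; y = 771.20 + 1 × 1257.60/3 ≈ 1190.

x = 524 px, y = 1190 px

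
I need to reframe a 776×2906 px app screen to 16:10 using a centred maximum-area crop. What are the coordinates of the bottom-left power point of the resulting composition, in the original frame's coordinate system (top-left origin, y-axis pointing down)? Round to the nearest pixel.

776/2906 < 16/10, so the 16:10 crop keeps the full width 776 and trims height to 776 × 10/16 = 485.00 px.
Top offset = (2906 − 485.00)/2 = 1210.50 px; left offset = 0.
Bottom-left is one-third across and two-thirds down within the crop:
x = 0.00 + 1 × 776.00/3 ≈ 259; y = 1210.50 + 2 × 485.00/3 ≈ 1534.

(259, 1534)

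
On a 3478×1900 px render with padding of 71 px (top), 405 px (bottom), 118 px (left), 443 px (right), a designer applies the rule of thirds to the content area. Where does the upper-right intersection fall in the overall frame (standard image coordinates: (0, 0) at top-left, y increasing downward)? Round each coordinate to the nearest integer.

x = 2063 px, y = 546 px

Content width = 3478 − 118 − 443 = 2917 px; content height = 1900 − 71 − 405 = 1424 px.
Upper-right is two-thirds across and one-third down within the content area.
x = 118 + 2 × 2917/3 = 118 + 1944.67 ≈ 2063
y = 71 + 1 × 1424/3 = 71 + 474.67 ≈ 546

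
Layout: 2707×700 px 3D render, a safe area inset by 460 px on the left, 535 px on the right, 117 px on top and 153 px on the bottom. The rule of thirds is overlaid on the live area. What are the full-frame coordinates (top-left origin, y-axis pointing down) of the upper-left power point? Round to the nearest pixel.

(1031, 260)

Content width = 2707 − 460 − 535 = 1712 px; content height = 700 − 117 − 153 = 430 px.
Upper-left is one-third across and one-third down within the live area.
x = 460 + 1 × 1712/3 = 460 + 570.67 ≈ 1031
y = 117 + 1 × 430/3 = 117 + 143.33 ≈ 260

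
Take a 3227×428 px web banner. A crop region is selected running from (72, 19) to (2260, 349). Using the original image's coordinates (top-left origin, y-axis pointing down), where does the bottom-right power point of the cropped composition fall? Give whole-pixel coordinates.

x = 1531 px, y = 239 px

Crop width = 2260 − 72 = 2188 px; one third is 729.33 px.
Crop height = 349 − 19 = 330 px; one third is 110.00 px.
The bottom-right point is two-thirds across and two-thirds down within the crop:
x = 72 + 2 × 729.33 ≈ 1531; y = 19 + 2 × 110.00 ≈ 239.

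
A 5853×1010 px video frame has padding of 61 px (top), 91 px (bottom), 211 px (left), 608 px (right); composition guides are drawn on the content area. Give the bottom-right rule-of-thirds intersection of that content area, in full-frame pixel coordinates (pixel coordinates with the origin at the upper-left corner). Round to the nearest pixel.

(3567, 633)

Content width = 5853 − 211 − 608 = 5034 px; content height = 1010 − 61 − 91 = 858 px.
Bottom-right is two-thirds across and two-thirds down within the content area.
x = 211 + 2 × 5034/3 = 211 + 3356.00 ≈ 3567
y = 61 + 2 × 858/3 = 61 + 572.00 ≈ 633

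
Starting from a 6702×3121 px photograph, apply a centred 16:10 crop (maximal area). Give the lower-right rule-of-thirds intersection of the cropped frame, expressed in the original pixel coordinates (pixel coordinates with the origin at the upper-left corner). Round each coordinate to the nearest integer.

x = 4183 px, y = 2081 px

6702/3121 > 16/10, so the 16:10 crop keeps the full height 3121 and trims width to 3121 × 16/10 = 4993.60 px.
Left offset = (6702 − 4993.60)/2 = 854.20 px; top offset = 0.
Lower-right is two-thirds across and two-thirds down within the crop:
x = 854.20 + 2 × 4993.60/3 ≈ 4183; y = 0.00 + 2 × 3121.00/3 ≈ 2081.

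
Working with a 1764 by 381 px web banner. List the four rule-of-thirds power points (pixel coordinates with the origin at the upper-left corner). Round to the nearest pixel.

(588, 127), (1176, 127), (588, 254), (1176, 254)

One third of 1764 is 588; one third of 381 is 127.
Vertical third lines at x = 588 and x = 1176; horizontal third lines at y = 127 and y = 254.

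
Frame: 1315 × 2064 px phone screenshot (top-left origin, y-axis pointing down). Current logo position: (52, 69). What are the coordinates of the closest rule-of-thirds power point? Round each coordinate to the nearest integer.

x = 438 px, y = 688 px

Third lines: x ∈ {438, 877}, y ∈ {688, 1376}.
52 is closer to x = 438; 69 is closer to y = 688.
So the nearest intersection is the upper-left power point.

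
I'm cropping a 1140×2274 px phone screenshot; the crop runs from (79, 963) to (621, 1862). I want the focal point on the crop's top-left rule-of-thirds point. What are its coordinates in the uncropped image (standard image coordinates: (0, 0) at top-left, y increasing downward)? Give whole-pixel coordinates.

Crop width = 621 − 79 = 542 px; one third is 180.67 px.
Crop height = 1862 − 963 = 899 px; one third is 299.67 px.
The top-left point is one-third across and one-third down within the crop:
x = 79 + 1 × 180.67 ≈ 260; y = 963 + 1 × 299.67 ≈ 1263.

(260, 1263)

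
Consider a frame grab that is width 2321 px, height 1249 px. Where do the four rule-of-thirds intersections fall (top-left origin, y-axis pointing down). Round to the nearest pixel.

One third of 2321 is 773.67; one third of 1249 is 416.33.
Vertical third lines at x = 774 and x = 1547; horizontal third lines at y = 416 and y = 833.

(774, 416), (1547, 416), (774, 833), (1547, 833)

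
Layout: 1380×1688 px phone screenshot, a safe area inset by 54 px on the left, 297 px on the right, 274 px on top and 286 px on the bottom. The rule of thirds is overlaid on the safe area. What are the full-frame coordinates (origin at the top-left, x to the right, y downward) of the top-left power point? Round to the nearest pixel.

x = 397 px, y = 650 px

Content width = 1380 − 54 − 297 = 1029 px; content height = 1688 − 274 − 286 = 1128 px.
Top-left is one-third across and one-third down within the safe area.
x = 54 + 1 × 1029/3 = 54 + 343.00 ≈ 397
y = 274 + 1 × 1128/3 = 274 + 376.00 ≈ 650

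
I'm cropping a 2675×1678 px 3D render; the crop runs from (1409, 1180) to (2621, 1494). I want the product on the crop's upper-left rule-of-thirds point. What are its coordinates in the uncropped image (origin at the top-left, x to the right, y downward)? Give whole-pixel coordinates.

x = 1813 px, y = 1285 px

Crop width = 2621 − 1409 = 1212 px; one third is 404.00 px.
Crop height = 1494 − 1180 = 314 px; one third is 104.67 px.
The upper-left point is one-third across and one-third down within the crop:
x = 1409 + 1 × 404.00 ≈ 1813; y = 1180 + 1 × 104.67 ≈ 1285.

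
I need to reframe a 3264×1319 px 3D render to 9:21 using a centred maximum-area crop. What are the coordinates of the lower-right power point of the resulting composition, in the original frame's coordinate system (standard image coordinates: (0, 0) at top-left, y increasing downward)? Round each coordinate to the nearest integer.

3264/1319 > 9/21, so the 9:21 crop keeps the full height 1319 and trims width to 1319 × 9/21 = 565.29 px.
Left offset = (3264 − 565.29)/2 = 1349.36 px; top offset = 0.
Lower-right is two-thirds across and two-thirds down within the crop:
x = 1349.36 + 2 × 565.29/3 ≈ 1726; y = 0.00 + 2 × 1319.00/3 ≈ 879.

(1726, 879)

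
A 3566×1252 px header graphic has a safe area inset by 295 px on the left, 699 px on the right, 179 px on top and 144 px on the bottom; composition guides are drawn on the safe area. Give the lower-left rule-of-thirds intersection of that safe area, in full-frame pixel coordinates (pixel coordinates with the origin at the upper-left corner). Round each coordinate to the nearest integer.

Content width = 3566 − 295 − 699 = 2572 px; content height = 1252 − 179 − 144 = 929 px.
Lower-left is one-third across and two-thirds down within the safe area.
x = 295 + 1 × 2572/3 = 295 + 857.33 ≈ 1152
y = 179 + 2 × 929/3 = 179 + 619.33 ≈ 798

(1152, 798)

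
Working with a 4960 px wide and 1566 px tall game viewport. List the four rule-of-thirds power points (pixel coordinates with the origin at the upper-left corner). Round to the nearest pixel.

(1653, 522), (3307, 522), (1653, 1044), (3307, 1044)

One third of 4960 is 1653.33; one third of 1566 is 522.
Vertical third lines at x = 1653 and x = 3307; horizontal third lines at y = 522 and y = 1044.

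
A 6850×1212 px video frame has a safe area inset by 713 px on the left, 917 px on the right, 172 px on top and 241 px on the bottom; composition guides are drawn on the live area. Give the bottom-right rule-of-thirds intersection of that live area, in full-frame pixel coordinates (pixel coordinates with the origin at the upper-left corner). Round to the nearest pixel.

x = 4193 px, y = 705 px

Content width = 6850 − 713 − 917 = 5220 px; content height = 1212 − 172 − 241 = 799 px.
Bottom-right is two-thirds across and two-thirds down within the live area.
x = 713 + 2 × 5220/3 = 713 + 3480.00 ≈ 4193
y = 172 + 2 × 799/3 = 172 + 532.67 ≈ 705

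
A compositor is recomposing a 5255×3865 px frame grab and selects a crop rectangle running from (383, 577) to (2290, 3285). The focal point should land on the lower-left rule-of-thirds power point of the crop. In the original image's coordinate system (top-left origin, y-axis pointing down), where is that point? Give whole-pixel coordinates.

Crop width = 2290 − 383 = 1907 px; one third is 635.67 px.
Crop height = 3285 − 577 = 2708 px; one third is 902.67 px.
The lower-left point is one-third across and two-thirds down within the crop:
x = 383 + 1 × 635.67 ≈ 1019; y = 577 + 2 × 902.67 ≈ 2382.

(1019, 2382)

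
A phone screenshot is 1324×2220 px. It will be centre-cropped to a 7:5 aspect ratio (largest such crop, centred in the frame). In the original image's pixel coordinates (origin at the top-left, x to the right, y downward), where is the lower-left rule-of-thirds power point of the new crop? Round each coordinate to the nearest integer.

1324/2220 < 7/5, so the 7:5 crop keeps the full width 1324 and trims height to 1324 × 5/7 = 945.71 px.
Top offset = (2220 − 945.71)/2 = 637.14 px; left offset = 0.
Lower-left is one-third across and two-thirds down within the crop:
x = 0.00 + 1 × 1324.00/3 ≈ 441; y = 637.14 + 2 × 945.71/3 ≈ 1268.

(441, 1268)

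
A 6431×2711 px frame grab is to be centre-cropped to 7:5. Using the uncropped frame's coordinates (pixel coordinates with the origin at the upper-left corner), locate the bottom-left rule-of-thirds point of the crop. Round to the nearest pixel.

x = 2583 px, y = 1807 px

6431/2711 > 7/5, so the 7:5 crop keeps the full height 2711 and trims width to 2711 × 7/5 = 3795.40 px.
Left offset = (6431 − 3795.40)/2 = 1317.80 px; top offset = 0.
Bottom-left is one-third across and two-thirds down within the crop:
x = 1317.80 + 1 × 3795.40/3 ≈ 2583; y = 0.00 + 2 × 2711.00/3 ≈ 1807.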